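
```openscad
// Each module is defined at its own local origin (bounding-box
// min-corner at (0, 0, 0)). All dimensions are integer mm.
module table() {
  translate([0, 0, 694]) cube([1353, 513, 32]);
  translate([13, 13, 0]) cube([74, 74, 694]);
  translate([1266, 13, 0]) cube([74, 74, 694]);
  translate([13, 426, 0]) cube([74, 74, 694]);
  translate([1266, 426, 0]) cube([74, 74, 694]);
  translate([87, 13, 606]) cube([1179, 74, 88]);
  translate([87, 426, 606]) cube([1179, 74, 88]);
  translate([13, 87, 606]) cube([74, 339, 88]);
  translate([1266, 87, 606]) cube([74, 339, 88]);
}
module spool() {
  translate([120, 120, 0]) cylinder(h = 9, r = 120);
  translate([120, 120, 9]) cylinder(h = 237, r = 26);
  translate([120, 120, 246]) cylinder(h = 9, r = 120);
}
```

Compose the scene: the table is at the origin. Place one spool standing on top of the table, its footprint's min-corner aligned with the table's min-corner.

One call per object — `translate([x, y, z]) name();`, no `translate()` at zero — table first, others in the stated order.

table();
translate([0, 0, 726]) spool();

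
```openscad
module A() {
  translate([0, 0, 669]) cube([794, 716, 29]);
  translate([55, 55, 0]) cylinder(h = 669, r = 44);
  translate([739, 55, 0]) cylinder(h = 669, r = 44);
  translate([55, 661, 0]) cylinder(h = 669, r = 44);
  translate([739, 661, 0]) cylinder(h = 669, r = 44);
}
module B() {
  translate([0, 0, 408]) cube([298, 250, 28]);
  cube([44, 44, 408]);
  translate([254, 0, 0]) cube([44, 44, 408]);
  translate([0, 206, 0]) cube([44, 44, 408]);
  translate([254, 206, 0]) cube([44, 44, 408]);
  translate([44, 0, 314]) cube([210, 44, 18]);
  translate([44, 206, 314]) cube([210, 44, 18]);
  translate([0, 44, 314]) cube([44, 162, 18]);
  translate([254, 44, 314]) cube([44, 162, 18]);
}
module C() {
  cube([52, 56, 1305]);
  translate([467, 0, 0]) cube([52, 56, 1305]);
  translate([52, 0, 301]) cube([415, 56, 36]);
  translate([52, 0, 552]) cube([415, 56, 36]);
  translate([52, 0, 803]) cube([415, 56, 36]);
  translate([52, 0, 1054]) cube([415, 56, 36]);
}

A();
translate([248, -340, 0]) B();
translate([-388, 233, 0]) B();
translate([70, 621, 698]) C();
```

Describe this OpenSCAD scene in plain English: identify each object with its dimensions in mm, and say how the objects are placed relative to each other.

A is a table: top 794 mm (x) × 716 mm (y), 29 mm thick, upper face at z = 698 mm, on four round legs of 88 mm diameter, each leg's bounding box inset 11 mm from the nearest pair of top edges, running from z = 0 to the bottom of the top.

B is a four-legged stool. The seat is 298×250 mm, 28 mm thick, top at z = 436 mm. It stands on four square legs, each 44×44 mm in cross-section, from z = 0 to the seat underside, each flush with a corner of the seat. Four stretchers, 44 mm wide and 18 mm tall, connect adjacent legs with their undersides at z = 314 mm, each running between the inner faces of the legs it joins and aligned with the legs' outer faces on the other axis.

C is a straight ladder. Two 52×56 mm vertical rails, 1305 mm tall, stand 519 mm apart (outside-to-outside) with their front faces coplanar on the −y side. 4 rungs, each 56 mm deep and 36 mm tall, span between the inner faces of the rails, front faces flush with the rails. The lowest rung's underside is at z = 301 mm and rungs are spaced 251 mm apart (underside to underside).

Two stools sit around the table at the −y, −x sides. The ladder is on top of the table.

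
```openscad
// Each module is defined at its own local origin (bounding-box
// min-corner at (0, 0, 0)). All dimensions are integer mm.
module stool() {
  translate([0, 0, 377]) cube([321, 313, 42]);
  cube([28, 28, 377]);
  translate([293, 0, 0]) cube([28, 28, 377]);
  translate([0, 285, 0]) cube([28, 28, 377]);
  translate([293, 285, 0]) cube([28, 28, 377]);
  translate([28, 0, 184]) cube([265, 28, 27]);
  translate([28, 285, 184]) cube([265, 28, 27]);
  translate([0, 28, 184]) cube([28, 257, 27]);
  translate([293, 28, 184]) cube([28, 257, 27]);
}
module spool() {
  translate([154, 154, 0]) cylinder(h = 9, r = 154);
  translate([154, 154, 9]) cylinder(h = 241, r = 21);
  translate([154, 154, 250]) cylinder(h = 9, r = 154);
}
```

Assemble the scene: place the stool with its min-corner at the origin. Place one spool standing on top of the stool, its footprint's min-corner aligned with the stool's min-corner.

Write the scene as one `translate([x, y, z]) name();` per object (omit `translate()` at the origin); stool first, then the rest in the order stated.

stool();
translate([0, 0, 419]) spool();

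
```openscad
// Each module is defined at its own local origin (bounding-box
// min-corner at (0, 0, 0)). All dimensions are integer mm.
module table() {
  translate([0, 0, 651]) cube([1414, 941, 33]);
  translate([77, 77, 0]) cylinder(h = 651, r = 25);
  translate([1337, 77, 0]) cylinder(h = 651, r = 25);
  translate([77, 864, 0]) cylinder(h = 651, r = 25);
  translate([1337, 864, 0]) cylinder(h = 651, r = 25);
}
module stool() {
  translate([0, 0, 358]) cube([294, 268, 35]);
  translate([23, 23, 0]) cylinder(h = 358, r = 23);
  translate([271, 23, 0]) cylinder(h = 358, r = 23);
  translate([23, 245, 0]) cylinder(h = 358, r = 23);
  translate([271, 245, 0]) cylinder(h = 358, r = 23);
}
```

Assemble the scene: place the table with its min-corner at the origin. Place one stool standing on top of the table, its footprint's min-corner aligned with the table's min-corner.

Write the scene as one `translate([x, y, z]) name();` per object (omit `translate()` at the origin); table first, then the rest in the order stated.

table();
translate([0, 0, 684]) stool();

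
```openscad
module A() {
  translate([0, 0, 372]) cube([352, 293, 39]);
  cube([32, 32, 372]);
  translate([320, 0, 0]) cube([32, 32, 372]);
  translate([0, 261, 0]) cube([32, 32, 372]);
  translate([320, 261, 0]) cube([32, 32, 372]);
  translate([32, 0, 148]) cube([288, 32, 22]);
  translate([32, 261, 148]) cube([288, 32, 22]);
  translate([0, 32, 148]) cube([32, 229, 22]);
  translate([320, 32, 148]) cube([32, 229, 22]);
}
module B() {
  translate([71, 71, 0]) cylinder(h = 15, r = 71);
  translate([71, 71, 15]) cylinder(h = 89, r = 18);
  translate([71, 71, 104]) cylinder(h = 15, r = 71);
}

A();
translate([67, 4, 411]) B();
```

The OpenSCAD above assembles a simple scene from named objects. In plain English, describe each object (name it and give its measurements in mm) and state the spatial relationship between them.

A is a four-legged stool. The seat is 352×293 mm, 39 mm thick, top at z = 411 mm. It stands on four square legs, each 32×32 mm in cross-section, from z = 0 to the seat underside, each flush with a corner of the seat. Four stretchers, 32 mm wide and 22 mm tall, connect adjacent legs with their undersides at z = 148 mm, each running between the inner faces of the legs it joins and aligned with the legs' outer faces on the other axis.

B is a spool: two coaxial disc flanges of radius 71 mm and thickness 15 mm, joined by a core cylinder of radius 18 mm and height 89 mm. The lower flange rests on z = 0 and the three cylinders share a vertical axis.

The spool is on top of the stool.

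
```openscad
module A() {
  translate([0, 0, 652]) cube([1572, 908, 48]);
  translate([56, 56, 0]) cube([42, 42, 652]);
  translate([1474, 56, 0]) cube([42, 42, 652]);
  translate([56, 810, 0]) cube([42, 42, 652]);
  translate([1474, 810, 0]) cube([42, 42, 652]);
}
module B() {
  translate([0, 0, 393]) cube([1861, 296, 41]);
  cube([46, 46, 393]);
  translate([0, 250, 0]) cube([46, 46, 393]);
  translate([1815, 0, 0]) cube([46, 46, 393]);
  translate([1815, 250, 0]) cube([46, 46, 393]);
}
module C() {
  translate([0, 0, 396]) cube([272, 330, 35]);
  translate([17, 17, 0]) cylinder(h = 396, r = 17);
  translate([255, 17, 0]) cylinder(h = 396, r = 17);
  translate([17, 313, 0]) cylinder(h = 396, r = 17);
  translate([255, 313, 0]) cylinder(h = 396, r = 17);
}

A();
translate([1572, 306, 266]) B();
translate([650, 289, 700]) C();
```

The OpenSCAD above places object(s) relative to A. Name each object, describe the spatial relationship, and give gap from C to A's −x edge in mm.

The stool's min-x is at 650; the table's min-x is 0; gap = 650 mm.

A is a table. B is a bench. C is a stool. The bench is beside the table with their tops flush at z = 700. The stool is on top of the table, centred. The gap from the stool to the table's −x edge is 650 mm.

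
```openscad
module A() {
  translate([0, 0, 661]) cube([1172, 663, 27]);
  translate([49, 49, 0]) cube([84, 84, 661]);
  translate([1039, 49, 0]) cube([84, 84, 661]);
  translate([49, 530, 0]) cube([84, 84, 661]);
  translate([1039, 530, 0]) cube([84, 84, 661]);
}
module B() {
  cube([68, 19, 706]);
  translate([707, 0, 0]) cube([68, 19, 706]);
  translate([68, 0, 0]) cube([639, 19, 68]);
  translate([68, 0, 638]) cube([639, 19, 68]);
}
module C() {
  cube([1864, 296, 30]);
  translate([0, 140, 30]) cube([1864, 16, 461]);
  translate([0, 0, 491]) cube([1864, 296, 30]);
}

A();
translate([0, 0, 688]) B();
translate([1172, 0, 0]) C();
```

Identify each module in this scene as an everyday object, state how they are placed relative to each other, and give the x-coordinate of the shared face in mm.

A is a table. B is a picture frame. C is an I-beam. The picture frame is on top of the table. The I-beam is against the table's +x side, with their −y faces flush. The x-coordinate of the shared face is 1172 mm.

The table's +x face and the I-beam's −x face are both at x = 1172 mm.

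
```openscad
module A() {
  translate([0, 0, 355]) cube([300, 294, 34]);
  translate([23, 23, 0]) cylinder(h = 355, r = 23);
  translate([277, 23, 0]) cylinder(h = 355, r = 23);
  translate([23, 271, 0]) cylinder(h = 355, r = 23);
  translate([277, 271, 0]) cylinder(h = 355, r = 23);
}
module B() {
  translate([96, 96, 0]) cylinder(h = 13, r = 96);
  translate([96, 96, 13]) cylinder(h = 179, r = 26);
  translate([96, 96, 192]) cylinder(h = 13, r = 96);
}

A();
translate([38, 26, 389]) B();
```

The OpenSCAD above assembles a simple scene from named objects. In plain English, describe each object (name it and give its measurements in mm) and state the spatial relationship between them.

A is a simple wooden stool: a rectangular seat 300 mm (x) by 294 mm (y), 34 mm thick, top face at z = 389 mm, on four round legs, each 46 mm in diameter. The legs rest on z = 0, each leg's axis is inset half a diameter from the nearest pair of seat edges (so the leg's bounding box is flush with the corner).

B is a spool: two coaxial disc flanges of radius 96 mm and thickness 13 mm, joined by a core cylinder of radius 26 mm and height 179 mm. The lower flange rests on z = 0 and the three cylinders share a vertical axis.

The spool is on top of the stool.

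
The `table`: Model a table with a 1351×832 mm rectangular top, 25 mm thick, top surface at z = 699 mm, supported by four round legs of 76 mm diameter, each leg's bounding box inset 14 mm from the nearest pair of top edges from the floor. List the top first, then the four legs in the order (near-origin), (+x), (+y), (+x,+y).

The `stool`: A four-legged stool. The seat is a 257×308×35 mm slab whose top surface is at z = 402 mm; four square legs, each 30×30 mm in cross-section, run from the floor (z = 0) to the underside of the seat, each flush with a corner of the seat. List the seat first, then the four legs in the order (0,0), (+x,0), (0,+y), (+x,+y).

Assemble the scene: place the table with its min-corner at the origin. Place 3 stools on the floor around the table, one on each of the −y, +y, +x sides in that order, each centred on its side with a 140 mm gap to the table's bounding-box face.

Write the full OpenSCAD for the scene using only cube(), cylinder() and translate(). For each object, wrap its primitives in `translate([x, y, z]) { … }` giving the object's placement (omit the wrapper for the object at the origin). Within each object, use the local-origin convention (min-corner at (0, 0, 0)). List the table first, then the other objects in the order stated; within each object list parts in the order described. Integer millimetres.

translate([0, 0, 674]) cube([1351, 832, 25]);
translate([52, 52, 0]) cylinder(h = 674, r = 38);
translate([1299, 52, 0]) cylinder(h = 674, r = 38);
translate([52, 780, 0]) cylinder(h = 674, r = 38);
translate([1299, 780, 0]) cylinder(h = 674, r = 38);
translate([547, -448, 0]) {
  translate([0, 0, 367]) cube([257, 308, 35]);
  cube([30, 30, 367]);
  translate([227, 0, 0]) cube([30, 30, 367]);
  translate([0, 278, 0]) cube([30, 30, 367]);
  translate([227, 278, 0]) cube([30, 30, 367]);
}
translate([547, 972, 0]) {
  translate([0, 0, 367]) cube([257, 308, 35]);
  cube([30, 30, 367]);
  translate([227, 0, 0]) cube([30, 30, 367]);
  translate([0, 278, 0]) cube([30, 30, 367]);
  translate([227, 278, 0]) cube([30, 30, 367]);
}
translate([1491, 262, 0]) {
  translate([0, 0, 367]) cube([257, 308, 35]);
  cube([30, 30, 367]);
  translate([227, 0, 0]) cube([30, 30, 367]);
  translate([0, 278, 0]) cube([30, 30, 367]);
  translate([227, 278, 0]) cube([30, 30, 367]);
}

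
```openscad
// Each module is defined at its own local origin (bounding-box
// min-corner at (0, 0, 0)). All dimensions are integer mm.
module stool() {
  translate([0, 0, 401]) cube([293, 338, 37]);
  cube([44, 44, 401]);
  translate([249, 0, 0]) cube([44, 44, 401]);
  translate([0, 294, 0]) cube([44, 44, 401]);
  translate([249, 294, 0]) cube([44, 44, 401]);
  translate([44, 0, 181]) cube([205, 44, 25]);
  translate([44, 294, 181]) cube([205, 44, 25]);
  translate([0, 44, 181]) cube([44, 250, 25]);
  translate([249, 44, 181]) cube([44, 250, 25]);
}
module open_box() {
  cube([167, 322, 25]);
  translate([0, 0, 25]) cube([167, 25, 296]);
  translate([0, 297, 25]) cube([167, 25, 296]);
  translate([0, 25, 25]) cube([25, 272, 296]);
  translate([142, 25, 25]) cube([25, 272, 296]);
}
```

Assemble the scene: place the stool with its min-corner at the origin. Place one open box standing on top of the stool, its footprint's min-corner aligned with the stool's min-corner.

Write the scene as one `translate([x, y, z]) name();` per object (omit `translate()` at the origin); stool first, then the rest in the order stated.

stool();
translate([0, 0, 438]) open_box();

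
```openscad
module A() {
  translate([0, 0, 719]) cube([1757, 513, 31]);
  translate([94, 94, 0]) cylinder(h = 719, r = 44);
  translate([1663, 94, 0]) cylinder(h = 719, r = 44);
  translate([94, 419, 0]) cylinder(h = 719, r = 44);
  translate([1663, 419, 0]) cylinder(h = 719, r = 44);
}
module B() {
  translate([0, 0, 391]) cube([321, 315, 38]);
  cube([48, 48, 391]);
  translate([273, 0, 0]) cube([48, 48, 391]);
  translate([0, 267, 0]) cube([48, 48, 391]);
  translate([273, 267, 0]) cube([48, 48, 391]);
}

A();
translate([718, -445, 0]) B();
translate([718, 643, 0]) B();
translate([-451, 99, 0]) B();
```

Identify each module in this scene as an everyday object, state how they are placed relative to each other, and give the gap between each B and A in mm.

Each stool's nearest face is 130 mm from the table's bounding box.

A is a table. B is a stool. Three stools sit around the table at the −y, +y, −x sides. The gap between each stool and the table is 130 mm.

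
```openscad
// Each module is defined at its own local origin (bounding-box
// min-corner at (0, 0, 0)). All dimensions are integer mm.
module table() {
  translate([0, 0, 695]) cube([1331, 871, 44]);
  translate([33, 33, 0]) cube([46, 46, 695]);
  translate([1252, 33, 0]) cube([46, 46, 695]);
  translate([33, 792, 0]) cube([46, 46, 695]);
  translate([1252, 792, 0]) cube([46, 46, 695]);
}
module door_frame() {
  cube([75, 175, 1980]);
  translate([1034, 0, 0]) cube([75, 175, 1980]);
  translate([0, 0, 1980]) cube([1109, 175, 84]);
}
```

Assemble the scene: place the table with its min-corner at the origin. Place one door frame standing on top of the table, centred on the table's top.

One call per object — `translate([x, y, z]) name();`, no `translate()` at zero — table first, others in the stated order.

table();
translate([111, 348, 739]) door_frame();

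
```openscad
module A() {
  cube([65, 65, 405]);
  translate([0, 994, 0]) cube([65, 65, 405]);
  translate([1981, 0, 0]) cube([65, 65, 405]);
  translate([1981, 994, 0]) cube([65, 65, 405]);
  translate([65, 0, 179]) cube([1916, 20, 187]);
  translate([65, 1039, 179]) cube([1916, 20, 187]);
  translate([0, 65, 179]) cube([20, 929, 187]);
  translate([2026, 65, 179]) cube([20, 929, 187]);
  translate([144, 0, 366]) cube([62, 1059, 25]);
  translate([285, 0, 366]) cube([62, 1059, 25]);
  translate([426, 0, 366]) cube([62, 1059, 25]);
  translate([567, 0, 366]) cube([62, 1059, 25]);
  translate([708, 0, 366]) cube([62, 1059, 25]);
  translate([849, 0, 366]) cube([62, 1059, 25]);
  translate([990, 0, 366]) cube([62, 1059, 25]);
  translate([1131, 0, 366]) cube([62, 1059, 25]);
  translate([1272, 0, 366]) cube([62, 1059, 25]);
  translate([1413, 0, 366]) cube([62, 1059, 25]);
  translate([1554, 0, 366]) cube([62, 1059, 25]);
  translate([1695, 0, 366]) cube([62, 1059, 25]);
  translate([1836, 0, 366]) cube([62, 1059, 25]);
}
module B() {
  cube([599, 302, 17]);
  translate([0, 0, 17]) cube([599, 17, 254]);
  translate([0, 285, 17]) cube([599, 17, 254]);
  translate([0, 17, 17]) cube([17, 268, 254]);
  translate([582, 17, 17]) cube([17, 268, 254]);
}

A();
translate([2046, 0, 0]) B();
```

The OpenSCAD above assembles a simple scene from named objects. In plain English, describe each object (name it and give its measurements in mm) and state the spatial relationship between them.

A is a bed frame 2046 mm long (x) by 1059 mm wide (y). Four 65×65 mm corner posts, 405 mm tall, at the corners of the footprint. Four rails of 20 mm thickness and 187 mm height run between adjacent posts with their undersides at z = 179 mm, their outer faces flush with the outside of the frame (the two x-running rails run between the posts' inner faces; the two y-running rails run between the posts' inner faces). 13 slats, each 62 mm wide (x) and 25 mm thick, lie across the top of the two x-running rails, running the full 1059 mm width of the frame in y; the slats are evenly spaced along x between the inner faces of the end posts with equal gaps (rounded down to the nearest mm) at the −x end and between each pair — any rounding remainder accumulates at the +x end.

B is an open-topped rectangular box: outside dimensions 599×302×271 mm, with a uniform wall and base thickness of 17 mm. The base is a full 599×302 slab on the floor; four walls sit on top of the base. The front and back walls (the −y and +y sides) span the full width; the two side walls fit between them.

The open box is against the bed frame's +x side, with their −y faces flush.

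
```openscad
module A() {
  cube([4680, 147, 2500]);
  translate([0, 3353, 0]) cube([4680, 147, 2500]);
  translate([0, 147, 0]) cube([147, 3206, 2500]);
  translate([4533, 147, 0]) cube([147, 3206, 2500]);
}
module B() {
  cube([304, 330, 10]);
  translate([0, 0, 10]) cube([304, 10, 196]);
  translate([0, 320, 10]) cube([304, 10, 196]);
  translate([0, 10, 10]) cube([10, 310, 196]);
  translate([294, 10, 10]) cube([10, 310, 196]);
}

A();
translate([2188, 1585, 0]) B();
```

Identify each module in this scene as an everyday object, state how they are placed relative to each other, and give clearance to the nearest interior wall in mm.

A is a house frame. B is an open box. The open box sits inside the house frame, centred. The clearance to the nearest interior wall is 1438 mm.

Clearances: x = 2041, y = 1438; minimum 1438 mm.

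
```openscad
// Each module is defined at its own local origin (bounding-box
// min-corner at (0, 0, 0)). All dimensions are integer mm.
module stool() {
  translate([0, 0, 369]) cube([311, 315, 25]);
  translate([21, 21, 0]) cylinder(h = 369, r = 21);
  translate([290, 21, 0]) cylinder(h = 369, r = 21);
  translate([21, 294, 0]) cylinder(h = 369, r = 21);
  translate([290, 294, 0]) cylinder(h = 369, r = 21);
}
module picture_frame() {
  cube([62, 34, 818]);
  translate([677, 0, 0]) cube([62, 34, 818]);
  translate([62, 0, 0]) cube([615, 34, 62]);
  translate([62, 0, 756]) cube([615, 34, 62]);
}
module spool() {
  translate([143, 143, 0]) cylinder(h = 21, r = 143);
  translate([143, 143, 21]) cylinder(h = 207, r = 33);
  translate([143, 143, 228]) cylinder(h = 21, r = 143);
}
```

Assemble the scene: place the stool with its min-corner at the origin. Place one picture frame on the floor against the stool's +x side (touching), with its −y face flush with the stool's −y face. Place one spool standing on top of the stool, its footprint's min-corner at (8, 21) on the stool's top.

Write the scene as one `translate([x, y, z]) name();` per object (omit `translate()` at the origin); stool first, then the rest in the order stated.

stool();
translate([311, 0, 0]) picture_frame();
translate([8, 21, 394]) spool();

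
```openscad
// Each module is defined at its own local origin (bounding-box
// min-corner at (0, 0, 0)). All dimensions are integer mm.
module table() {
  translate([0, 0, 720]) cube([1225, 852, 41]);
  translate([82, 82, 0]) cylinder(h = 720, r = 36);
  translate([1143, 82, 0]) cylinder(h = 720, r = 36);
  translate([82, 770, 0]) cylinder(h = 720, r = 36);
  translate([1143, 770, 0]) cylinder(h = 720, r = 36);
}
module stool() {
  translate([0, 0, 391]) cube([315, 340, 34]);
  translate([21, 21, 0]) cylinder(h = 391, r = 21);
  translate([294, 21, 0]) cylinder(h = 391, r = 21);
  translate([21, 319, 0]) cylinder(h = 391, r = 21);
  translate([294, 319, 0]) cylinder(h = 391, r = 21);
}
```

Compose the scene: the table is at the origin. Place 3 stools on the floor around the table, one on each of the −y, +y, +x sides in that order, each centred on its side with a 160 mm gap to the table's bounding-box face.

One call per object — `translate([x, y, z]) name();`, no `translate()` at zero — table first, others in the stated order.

table();
translate([455, -500, 0]) stool();
translate([455, 1012, 0]) stool();
translate([1385, 256, 0]) stool();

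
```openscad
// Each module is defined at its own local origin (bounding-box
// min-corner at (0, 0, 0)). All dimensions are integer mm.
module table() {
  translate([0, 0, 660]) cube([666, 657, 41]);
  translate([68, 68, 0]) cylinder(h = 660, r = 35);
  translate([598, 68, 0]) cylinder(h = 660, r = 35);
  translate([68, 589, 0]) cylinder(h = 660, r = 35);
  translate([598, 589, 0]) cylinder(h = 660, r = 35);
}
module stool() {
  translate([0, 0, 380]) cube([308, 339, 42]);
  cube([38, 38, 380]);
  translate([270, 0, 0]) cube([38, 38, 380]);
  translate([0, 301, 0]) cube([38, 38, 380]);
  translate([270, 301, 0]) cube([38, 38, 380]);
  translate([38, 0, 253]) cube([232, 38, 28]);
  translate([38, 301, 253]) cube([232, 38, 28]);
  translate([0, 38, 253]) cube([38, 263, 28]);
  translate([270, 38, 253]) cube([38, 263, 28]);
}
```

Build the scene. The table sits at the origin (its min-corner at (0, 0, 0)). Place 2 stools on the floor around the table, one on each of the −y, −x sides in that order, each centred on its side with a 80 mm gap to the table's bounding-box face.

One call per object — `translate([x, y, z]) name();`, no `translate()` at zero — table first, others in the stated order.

table();
translate([179, -419, 0]) stool();
translate([-388, 159, 0]) stool();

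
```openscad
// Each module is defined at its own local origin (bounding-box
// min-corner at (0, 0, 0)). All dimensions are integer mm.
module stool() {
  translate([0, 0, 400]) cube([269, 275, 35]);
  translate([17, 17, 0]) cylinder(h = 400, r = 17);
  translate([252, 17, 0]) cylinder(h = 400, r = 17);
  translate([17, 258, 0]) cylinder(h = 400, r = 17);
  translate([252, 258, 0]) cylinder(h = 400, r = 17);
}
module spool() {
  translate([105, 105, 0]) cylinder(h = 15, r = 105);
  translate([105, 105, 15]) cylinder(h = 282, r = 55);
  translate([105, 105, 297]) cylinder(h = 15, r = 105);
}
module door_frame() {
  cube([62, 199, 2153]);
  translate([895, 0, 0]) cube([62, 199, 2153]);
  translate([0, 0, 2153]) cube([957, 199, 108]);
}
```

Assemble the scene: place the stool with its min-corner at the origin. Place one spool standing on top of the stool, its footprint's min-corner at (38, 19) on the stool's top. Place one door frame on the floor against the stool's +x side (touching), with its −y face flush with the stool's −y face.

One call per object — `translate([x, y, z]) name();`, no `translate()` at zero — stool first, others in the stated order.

stool();
translate([38, 19, 435]) spool();
translate([269, 0, 0]) door_frame();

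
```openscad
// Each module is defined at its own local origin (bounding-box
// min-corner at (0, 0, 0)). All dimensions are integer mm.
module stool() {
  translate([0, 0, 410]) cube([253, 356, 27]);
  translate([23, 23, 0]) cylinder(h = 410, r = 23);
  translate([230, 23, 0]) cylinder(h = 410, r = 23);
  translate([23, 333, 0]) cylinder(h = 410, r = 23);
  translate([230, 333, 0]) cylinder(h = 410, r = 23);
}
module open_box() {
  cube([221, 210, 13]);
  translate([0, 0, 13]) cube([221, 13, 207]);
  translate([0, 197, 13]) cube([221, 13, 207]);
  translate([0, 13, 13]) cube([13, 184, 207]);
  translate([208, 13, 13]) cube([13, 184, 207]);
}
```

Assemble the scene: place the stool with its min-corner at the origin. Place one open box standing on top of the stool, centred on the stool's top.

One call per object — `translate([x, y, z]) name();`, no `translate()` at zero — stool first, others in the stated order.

stool();
translate([16, 73, 437]) open_box();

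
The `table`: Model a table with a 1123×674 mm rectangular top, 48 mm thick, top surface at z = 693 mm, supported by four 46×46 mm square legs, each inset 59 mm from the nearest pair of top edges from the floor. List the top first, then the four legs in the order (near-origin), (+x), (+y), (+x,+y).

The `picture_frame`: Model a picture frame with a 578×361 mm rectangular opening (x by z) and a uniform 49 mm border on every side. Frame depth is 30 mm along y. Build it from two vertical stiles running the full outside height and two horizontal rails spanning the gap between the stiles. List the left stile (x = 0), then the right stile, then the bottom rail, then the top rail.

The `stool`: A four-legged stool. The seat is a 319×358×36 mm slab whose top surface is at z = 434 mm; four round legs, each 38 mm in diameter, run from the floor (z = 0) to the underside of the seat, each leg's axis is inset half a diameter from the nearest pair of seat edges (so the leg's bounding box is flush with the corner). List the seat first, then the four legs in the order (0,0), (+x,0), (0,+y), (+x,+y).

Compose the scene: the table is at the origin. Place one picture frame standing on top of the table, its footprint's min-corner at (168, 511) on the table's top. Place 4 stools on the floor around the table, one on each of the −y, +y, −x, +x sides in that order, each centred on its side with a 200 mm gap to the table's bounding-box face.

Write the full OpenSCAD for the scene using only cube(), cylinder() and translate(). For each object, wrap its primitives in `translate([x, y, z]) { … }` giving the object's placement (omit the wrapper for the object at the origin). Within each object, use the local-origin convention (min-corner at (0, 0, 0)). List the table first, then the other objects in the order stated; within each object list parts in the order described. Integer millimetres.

translate([0, 0, 645]) cube([1123, 674, 48]);
translate([59, 59, 0]) cube([46, 46, 645]);
translate([1018, 59, 0]) cube([46, 46, 645]);
translate([59, 569, 0]) cube([46, 46, 645]);
translate([1018, 569, 0]) cube([46, 46, 645]);
translate([168, 511, 693]) {
  cube([49, 30, 459]);
  translate([627, 0, 0]) cube([49, 30, 459]);
  translate([49, 0, 0]) cube([578, 30, 49]);
  translate([49, 0, 410]) cube([578, 30, 49]);
}
translate([402, -558, 0]) {
  translate([0, 0, 398]) cube([319, 358, 36]);
  translate([19, 19, 0]) cylinder(h = 398, r = 19);
  translate([300, 19, 0]) cylinder(h = 398, r = 19);
  translate([19, 339, 0]) cylinder(h = 398, r = 19);
  translate([300, 339, 0]) cylinder(h = 398, r = 19);
}
translate([402, 874, 0]) {
  translate([0, 0, 398]) cube([319, 358, 36]);
  translate([19, 19, 0]) cylinder(h = 398, r = 19);
  translate([300, 19, 0]) cylinder(h = 398, r = 19);
  translate([19, 339, 0]) cylinder(h = 398, r = 19);
  translate([300, 339, 0]) cylinder(h = 398, r = 19);
}
translate([-519, 158, 0]) {
  translate([0, 0, 398]) cube([319, 358, 36]);
  translate([19, 19, 0]) cylinder(h = 398, r = 19);
  translate([300, 19, 0]) cylinder(h = 398, r = 19);
  translate([19, 339, 0]) cylinder(h = 398, r = 19);
  translate([300, 339, 0]) cylinder(h = 398, r = 19);
}
translate([1323, 158, 0]) {
  translate([0, 0, 398]) cube([319, 358, 36]);
  translate([19, 19, 0]) cylinder(h = 398, r = 19);
  translate([300, 19, 0]) cylinder(h = 398, r = 19);
  translate([19, 339, 0]) cylinder(h = 398, r = 19);
  translate([300, 339, 0]) cylinder(h = 398, r = 19);
}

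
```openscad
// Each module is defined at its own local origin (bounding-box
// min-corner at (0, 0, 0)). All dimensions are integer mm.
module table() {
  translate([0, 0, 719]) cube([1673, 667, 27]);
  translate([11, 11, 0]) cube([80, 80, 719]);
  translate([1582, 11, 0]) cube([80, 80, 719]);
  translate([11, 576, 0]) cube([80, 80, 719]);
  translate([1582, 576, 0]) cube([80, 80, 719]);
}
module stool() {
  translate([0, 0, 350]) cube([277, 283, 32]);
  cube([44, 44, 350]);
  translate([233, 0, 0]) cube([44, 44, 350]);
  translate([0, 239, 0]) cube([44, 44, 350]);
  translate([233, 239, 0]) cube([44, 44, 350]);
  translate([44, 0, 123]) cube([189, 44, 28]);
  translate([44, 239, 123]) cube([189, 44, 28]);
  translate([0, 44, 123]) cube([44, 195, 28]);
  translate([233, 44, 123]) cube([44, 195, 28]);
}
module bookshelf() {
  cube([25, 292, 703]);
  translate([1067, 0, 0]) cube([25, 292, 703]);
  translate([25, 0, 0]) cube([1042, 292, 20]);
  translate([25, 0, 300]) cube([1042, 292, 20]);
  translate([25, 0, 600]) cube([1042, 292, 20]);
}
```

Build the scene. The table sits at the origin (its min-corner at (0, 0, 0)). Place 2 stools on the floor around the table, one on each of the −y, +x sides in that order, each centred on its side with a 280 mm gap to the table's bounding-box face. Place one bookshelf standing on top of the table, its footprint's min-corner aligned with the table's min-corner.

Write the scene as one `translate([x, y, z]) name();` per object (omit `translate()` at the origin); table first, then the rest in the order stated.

table();
translate([698, -563, 0]) stool();
translate([1953, 192, 0]) stool();
translate([0, 0, 746]) bookshelf();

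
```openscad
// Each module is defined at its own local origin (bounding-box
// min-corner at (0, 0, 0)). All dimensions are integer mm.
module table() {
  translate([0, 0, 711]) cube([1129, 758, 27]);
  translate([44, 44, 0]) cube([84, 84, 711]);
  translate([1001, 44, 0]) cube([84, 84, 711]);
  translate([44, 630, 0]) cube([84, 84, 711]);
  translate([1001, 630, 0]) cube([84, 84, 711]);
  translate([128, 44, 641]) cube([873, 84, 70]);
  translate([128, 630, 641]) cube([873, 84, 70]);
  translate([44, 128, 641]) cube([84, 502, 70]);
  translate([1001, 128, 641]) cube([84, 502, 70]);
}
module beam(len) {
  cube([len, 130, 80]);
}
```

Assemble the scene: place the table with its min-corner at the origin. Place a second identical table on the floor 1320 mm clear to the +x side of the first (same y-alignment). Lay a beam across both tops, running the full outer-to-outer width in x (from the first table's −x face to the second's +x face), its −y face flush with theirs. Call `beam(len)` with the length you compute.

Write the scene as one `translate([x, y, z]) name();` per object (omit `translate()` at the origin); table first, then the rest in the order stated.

table();
translate([2449, 0, 0]) table();
translate([0, 0, 738]) beam(3578);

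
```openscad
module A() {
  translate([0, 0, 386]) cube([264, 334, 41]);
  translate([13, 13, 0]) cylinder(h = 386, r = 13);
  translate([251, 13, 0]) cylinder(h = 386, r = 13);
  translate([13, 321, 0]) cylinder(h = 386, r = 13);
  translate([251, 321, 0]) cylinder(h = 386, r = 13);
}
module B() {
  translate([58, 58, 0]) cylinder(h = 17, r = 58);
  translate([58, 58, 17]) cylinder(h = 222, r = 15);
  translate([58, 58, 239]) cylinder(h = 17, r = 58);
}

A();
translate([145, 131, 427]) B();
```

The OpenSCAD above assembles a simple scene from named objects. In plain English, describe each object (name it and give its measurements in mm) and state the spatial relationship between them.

A is a four-legged stool. The seat is 264×334 mm, 41 mm thick, top at z = 427 mm. It stands on four round legs, each 26 mm in diameter, from z = 0 to the seat underside, each leg's axis is inset half a diameter from the nearest pair of seat edges (so the leg's bounding box is flush with the corner).

B is a spool: two coaxial disc flanges of radius 58 mm and thickness 17 mm, joined by a core cylinder of radius 15 mm and height 222 mm. The lower flange rests on z = 0 and the three cylinders share a vertical axis.

The spool is on top of the stool.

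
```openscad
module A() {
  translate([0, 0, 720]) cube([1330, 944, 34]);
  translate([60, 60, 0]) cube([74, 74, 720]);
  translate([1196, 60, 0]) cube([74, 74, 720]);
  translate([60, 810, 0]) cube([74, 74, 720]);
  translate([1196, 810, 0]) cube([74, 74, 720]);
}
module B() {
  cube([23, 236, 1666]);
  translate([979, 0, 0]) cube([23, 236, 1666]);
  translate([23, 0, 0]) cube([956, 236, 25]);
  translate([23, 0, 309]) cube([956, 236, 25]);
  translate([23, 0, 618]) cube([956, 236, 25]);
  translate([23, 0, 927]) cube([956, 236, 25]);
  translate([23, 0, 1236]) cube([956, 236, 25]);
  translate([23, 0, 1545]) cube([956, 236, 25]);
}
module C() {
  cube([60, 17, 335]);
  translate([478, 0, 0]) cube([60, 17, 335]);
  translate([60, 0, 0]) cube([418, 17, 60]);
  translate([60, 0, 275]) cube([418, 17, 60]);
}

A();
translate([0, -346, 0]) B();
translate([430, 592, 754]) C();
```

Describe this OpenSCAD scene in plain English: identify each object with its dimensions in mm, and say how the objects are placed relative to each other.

A is a table with a 1330×944 mm rectangular top, 34 mm thick, top surface at z = 754 mm, supported by four 74×74 mm square legs, each inset 60 mm from the nearest pair of top edges, running from the floor.

B is an open bookshelf. Two side panels, each 23 mm thick, 236 mm deep and 1666 mm tall, stand 1002 mm apart (outside-to-outside). Between them sit 6 shelves, each 25 mm thick and 236 mm deep, spanning the full gap between the sides. The bottom shelf rests on the floor (its underside at z = 0) and the clear gap between one shelf's top and the next shelf's underside is 284 mm.

C is a rectangular picture frame lying in the x–z plane (depth along y). The opening is 418 mm wide (x) by 215 mm tall (z), surrounded by a border 60 mm wide on all four sides. The frame is 17 mm deep and is made of two full-height vertical stiles with two horizontal rails fitted between them.

The bookshelf is on the floor beside the table on its −y side. The picture frame is on top of the table.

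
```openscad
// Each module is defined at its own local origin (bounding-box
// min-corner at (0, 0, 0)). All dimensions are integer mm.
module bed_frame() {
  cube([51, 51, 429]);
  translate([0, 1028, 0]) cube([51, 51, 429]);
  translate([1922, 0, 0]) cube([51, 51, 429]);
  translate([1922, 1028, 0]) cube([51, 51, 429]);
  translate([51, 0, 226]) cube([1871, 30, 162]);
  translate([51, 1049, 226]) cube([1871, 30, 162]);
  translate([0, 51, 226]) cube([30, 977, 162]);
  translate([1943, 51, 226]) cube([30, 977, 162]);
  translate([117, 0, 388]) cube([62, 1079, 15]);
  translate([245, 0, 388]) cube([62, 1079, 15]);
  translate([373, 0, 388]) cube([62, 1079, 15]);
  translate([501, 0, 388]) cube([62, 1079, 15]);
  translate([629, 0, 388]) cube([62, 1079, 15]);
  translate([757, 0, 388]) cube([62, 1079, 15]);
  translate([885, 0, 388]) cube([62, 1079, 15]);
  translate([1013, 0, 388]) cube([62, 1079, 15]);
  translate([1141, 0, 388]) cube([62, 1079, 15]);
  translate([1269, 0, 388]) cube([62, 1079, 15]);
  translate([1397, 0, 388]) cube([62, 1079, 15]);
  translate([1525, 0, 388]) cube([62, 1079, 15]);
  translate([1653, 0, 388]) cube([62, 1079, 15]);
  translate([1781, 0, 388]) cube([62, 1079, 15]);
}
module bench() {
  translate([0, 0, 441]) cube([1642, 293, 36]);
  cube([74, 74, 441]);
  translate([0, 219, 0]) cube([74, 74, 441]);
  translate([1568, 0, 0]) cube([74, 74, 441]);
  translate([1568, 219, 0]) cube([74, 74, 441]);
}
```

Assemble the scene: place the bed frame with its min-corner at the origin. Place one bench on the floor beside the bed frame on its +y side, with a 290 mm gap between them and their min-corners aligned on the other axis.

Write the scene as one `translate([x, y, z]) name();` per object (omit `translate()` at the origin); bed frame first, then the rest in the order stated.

bed_frame();
translate([0, 1369, 0]) bench();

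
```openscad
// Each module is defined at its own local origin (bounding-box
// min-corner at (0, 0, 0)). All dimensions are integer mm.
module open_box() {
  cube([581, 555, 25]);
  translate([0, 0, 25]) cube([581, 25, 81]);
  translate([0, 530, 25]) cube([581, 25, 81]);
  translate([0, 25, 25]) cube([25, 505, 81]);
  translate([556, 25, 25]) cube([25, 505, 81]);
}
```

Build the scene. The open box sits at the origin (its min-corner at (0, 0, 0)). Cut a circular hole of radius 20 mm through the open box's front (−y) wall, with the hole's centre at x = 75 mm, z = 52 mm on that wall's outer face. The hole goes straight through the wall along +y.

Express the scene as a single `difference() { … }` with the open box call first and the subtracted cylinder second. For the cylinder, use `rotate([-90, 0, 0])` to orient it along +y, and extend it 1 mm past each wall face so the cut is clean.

difference() {
  open_box();
  translate([75, -1, 52]) rotate([-90, 0, 0]) cylinder(h = 27, r = 20);
}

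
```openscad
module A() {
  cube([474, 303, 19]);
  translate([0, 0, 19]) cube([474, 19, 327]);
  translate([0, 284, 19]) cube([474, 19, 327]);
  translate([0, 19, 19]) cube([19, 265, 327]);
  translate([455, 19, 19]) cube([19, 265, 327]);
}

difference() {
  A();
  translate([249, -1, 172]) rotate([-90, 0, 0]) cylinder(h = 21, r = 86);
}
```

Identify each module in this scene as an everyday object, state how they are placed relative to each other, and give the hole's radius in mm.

A is an open box. The open box has a circular hole through its front wall. The hole's radius is 86 mm.

The subtracted cylinder has r = 86 mm.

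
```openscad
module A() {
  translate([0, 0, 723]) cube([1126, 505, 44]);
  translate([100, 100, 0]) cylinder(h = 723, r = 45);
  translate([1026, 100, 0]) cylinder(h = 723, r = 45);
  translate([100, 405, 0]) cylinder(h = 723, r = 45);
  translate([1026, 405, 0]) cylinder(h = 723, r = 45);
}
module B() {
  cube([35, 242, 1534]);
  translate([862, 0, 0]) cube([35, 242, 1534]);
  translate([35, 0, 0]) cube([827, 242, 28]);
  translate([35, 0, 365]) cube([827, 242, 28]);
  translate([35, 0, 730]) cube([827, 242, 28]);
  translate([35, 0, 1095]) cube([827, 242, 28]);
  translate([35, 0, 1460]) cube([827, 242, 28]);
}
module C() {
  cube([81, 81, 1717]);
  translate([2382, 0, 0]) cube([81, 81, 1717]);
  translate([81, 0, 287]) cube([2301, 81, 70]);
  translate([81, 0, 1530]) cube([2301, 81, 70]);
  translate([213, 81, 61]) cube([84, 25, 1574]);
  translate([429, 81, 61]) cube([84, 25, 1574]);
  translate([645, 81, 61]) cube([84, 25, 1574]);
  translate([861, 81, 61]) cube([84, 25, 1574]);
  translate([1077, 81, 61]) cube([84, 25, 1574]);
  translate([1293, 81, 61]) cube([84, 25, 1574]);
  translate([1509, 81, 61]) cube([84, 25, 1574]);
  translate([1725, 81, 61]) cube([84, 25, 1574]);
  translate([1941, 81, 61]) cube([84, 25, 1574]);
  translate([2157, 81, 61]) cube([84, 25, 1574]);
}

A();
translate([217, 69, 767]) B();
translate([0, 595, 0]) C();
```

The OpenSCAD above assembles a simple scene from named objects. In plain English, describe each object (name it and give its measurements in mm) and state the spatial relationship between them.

A is a table: top 1126 mm (x) × 505 mm (y), 44 mm thick, upper face at z = 767 mm, on four round legs of 90 mm diameter, each leg's bounding box inset 55 mm from the nearest pair of top edges, running from z = 0 to the bottom of the top.

B is a bookshelf 897 mm wide overall, 242 mm deep and 1534 mm tall. The two sides are 35 mm thick vertical panels. 5 horizontal shelves of 28 mm thickness span between the inner faces of the sides; the lowest shelf sits on the floor and shelves are stacked with a clear vertical gap of 337 mm between each pair.

C is a fence section. Two 81×81 mm posts, 1717 mm tall, stand on the floor with a clear span of 2301 mm between their inner faces. Two horizontal rails of 81×70 mm section span the gap between the posts with their undersides at z = 287 mm and z = 1530 mm, flush with the posts' −y face. 10 pickets, each 84 mm wide, 25 mm thick and 1574 mm tall, are fixed to the +y face of the rails with their bottoms at z = 61 mm, evenly spaced across the span with equal gaps (rounded down to the nearest mm) at the −x end and between each pair — any rounding remainder accumulates at the +x end.

The bookshelf is on top of the table. The fence section is on the floor beside the table on its +y side.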